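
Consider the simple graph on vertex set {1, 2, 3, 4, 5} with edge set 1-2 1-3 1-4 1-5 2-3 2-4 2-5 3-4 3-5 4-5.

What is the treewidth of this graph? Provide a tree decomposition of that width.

With just one bag of size 5, the width is 5 − 1 = 4, so tw(G) ≤ 4. Conversely, {1, 2, 3, 4, 5} is a clique of size 5, and the vertices of any clique must share a bag in every tree decomposition; so some bag has ≥ 5 vertices and tw(G) ≥ 4. Therefore the treewidth is 4.

Treewidth 4.
One such decomposition:
Bags: B1 = {1, 2, 3, 4, 5}
Tree: (single bag)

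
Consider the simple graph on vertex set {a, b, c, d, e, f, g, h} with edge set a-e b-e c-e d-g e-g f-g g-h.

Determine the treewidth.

1

A width-1 tree decomposition is:
Bags: B1 = {e, g}  B2 = {g, h}  B3 = {d, g}  B4 = {c, e}  B5 = {f, g}  B6 = {a, e}  B7 = {b, e}
Tree: B1–B2, B2–B3, B1–B4, B2–B5, B1–B6, B1–B7
Each bag holds 2 vertices, so the decomposition has width 1, which upper-bounds the treewidth. G has an edge, so its treewidth is at least 1. Hence tw(G) = 1 exactly.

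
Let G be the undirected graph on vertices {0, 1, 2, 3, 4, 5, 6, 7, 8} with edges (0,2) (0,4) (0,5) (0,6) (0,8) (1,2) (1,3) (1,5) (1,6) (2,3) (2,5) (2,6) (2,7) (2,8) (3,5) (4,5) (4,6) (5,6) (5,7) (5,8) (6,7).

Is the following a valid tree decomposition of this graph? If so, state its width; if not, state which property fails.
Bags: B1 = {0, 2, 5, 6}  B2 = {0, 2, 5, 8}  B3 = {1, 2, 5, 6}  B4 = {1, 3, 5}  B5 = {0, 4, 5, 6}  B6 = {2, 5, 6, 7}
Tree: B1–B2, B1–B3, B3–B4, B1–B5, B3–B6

A tree decomposition must satisfy three properties: every vertex lies in some bag; for every edge, both endpoints lie together in some bag; and for every vertex, the bags containing it form a connected subtree. Here edge (2,3) lies in no bag, so the decomposition is invalid.

No — edge (2,3) lies in no bag.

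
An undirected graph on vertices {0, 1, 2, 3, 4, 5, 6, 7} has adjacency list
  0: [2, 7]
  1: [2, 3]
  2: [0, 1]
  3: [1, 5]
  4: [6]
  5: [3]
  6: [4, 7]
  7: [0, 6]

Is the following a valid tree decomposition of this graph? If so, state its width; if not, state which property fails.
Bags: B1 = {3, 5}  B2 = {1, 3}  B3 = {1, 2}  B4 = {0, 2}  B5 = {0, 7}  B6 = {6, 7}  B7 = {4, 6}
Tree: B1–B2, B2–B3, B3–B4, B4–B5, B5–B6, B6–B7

Checking the three conditions: (i) the bags cover all of {0, 1, 2, 3, 4, 5, 6, 7}; (ii) for each edge, some bag contains both endpoints; (iii) the bags containing any fixed vertex form a subtree. All hold, so the decomposition is valid with width 2 − 1 = 1.

Yes; width 1.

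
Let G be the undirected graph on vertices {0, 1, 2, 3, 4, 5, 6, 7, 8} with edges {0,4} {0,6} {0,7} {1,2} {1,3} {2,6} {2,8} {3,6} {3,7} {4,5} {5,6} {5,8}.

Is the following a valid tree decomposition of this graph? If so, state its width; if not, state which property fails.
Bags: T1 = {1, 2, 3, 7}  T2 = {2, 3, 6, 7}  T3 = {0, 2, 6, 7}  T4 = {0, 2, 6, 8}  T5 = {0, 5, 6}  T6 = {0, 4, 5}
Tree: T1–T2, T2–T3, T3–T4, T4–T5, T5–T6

A tree decomposition must satisfy three properties: every vertex lies in some bag; for every edge, both endpoints lie together in some bag; and for every vertex, the bags containing it form a connected subtree. Here edge (8,5) lies in no bag, so the decomposition is invalid.

No — edge (8,5) lies in no bag.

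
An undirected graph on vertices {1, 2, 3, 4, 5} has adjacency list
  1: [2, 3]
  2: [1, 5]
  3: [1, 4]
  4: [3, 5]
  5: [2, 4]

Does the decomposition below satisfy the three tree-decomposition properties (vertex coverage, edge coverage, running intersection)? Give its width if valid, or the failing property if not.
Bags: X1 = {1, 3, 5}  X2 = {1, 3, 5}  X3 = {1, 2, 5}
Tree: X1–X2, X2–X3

No — vertex 4 appears in no bag.

A tree decomposition must satisfy three properties: every vertex lies in some bag; for every edge, both endpoints lie together in some bag; and for every vertex, the bags containing it form a connected subtree. Here vertex 4 appears in no bag, so the decomposition is invalid.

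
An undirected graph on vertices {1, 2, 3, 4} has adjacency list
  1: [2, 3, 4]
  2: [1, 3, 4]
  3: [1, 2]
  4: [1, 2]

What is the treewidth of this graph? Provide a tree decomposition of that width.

Every bag has size at most 3, so the width is 3 − 1 = 2 and tw(G) ≤ 2. For the lower bound, the 3 vertices {1, 2, 3} are pairwise adjacent, and any tree decomposition puts a clique entirely inside one bag — forcing width ≥ 2. The upper and lower bounds meet at 2, so that is the treewidth.

Treewidth 2.
One optimal decomposition is:
Bags: B1 = {1, 2, 3}  B2 = {1, 2, 4}
Tree: B1–B2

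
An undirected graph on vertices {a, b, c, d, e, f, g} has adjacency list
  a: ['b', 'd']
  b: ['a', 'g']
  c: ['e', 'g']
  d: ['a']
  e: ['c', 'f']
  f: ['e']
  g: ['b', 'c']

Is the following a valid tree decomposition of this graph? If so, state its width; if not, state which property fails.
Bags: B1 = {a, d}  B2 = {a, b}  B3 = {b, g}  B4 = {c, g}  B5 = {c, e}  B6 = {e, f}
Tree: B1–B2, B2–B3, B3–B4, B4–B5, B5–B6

Checking the three conditions: (i) the bags cover all of {a, b, c, d, e, f, g}; (ii) for each edge, some bag contains both endpoints; (iii) the bags containing any fixed vertex form a subtree. All hold, so the decomposition is valid with width 2 − 1 = 1.

Yes; width 1.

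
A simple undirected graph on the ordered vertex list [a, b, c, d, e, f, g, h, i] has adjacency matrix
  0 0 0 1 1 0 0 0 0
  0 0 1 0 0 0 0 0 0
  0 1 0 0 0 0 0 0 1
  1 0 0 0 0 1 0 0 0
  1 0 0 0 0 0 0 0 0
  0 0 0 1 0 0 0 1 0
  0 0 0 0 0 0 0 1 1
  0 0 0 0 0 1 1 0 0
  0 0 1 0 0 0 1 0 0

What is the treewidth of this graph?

1

A width-1 tree decomposition is:
Bags: B1 = {b, c}  B2 = {c, i}  B3 = {g, i}  B4 = {g, h}  B5 = {f, h}  B6 = {d, f}  B7 = {a, d}  B8 = {a, e}
Tree: B1–B2, B2–B3, B3–B4, B4–B5, B5–B6, B6–B7, B7–B8
The largest bag has 2 vertices, giving width 1; this decomposition certifies tw(G) ≤ 1. G has an edge, so its treewidth is at least 1. The upper and lower bounds meet at 1, so that is the treewidth.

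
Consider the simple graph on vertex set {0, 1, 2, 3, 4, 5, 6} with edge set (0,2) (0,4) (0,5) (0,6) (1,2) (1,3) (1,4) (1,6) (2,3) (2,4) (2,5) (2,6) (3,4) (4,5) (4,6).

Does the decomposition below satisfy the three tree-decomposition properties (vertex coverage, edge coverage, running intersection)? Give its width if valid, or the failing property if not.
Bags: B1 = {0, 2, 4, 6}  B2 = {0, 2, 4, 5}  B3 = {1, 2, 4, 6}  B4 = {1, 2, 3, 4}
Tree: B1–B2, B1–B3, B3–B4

Yes; width 3.

Checking the three conditions: (i) the bags cover all of {0, 1, 2, 3, 4, 5, 6}; (ii) for each edge, some bag contains both endpoints; (iii) the bags containing any fixed vertex form a subtree. All hold, so the decomposition is valid with width 4 − 1 = 3.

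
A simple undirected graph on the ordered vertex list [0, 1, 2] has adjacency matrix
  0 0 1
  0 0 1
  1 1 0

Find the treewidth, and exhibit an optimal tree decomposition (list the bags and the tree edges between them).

The largest bag has 2 vertices, giving width 1; this decomposition certifies tw(G) ≤ 1. Since G has at least one edge (e.g. 0–2), it is not an edgeless graph, so tw(G) ≥ 1. Combining the bounds, tw(G) = 1.

Treewidth 1.
One optimal decomposition is:
Bags: B1 = {0, 2}  B2 = {1, 2}
Tree: B1–B2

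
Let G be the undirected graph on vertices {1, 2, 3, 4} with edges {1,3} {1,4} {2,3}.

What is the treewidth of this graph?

A width-1 tree decomposition is:
Bags: B1 = {2, 3}  B2 = {1, 3}  B3 = {1, 4}
Tree: B1–B2, B2–B3
Every bag has size at most 2, so the width is 2 − 1 = 1 and tw(G) ≤ 1. Since G has at least one edge (e.g. 2–3), it is not an edgeless graph, so tw(G) ≥ 1. Combining the bounds, tw(G) = 1.

1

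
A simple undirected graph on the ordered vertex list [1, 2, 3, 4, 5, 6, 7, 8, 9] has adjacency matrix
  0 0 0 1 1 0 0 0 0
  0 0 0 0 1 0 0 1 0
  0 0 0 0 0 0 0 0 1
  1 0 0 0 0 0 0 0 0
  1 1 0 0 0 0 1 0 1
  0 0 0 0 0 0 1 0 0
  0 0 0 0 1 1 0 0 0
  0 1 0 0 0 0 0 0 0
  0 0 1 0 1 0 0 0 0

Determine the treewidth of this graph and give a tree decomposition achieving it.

Each bag holds 2 vertices, so the decomposition has width 1, which upper-bounds the treewidth. Since G has at least one edge (e.g. 7–5), it is not an edgeless graph, so tw(G) ≥ 1. Therefore the treewidth is 1.

Treewidth 1.
One optimal decomposition is:
Bags: B1 = {5, 7}  B2 = {1, 5}  B3 = {2, 5}  B4 = {2, 8}  B5 = {5, 9}  B6 = {1, 4}  B7 = {6, 7}  B8 = {3, 9}
Tree: B1–B2, B2–B3, B3–B4, B1–B5, B2–B6, B1–B7, B5–B8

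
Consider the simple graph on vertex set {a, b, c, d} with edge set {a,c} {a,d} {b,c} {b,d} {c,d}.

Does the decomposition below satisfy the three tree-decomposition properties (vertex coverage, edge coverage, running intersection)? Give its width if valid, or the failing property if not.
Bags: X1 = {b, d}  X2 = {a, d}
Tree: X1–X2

A tree decomposition must satisfy three properties: every vertex lies in some bag; for every edge, both endpoints lie together in some bag; and for every vertex, the bags containing it form a connected subtree. Here vertex c appears in no bag, so the decomposition is invalid.

No — vertex c appears in no bag.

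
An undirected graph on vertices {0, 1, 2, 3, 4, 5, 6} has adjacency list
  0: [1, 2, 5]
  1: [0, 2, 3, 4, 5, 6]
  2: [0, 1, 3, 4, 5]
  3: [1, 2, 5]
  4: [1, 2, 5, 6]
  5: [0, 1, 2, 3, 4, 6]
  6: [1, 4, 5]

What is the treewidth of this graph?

A width-3 tree decomposition is:
Bags: B1 = {0, 1, 2, 5}  B2 = {1, 2, 4, 5}  B3 = {1, 4, 5, 6}  B4 = {1, 2, 3, 5}
Tree: B1–B2, B2–B3, B1–B4
Every bag has size at most 4, so the width is 4 − 1 = 3 and tw(G) ≤ 3. For the lower bound, the 4 vertices {0, 1, 2, 5} are pairwise adjacent, and any tree decomposition puts a clique entirely inside one bag — forcing width ≥ 3. The upper and lower bounds meet at 3, so that is the treewidth.

3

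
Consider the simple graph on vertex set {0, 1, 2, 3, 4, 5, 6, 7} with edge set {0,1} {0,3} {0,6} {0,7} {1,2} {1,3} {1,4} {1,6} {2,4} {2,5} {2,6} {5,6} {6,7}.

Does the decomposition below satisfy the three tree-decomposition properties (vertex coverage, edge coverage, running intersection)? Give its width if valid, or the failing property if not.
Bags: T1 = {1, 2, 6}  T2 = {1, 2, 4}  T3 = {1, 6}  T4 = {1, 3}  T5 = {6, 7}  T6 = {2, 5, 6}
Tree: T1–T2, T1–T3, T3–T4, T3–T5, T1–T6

No — vertex 0 appears in no bag.

A tree decomposition must satisfy three properties: every vertex lies in some bag; for every edge, both endpoints lie together in some bag; and for every vertex, the bags containing it form a connected subtree. Here vertex 0 appears in no bag, so the decomposition is invalid.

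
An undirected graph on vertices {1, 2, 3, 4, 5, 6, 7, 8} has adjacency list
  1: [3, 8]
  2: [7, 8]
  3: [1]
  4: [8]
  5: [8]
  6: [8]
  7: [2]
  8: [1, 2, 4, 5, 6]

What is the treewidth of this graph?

A width-1 tree decomposition is:
Bags: B1 = {4, 8}  B2 = {1, 8}  B3 = {6, 8}  B4 = {2, 8}  B5 = {2, 7}  B6 = {1, 3}  B7 = {5, 8}
Tree: B1–B2, B1–B3, B2–B4, B4–B5, B2–B6, B4–B7
The largest bag has 2 vertices, giving width 1; this decomposition certifies tw(G) ≤ 1. Since G has at least one edge (e.g. 4–8), it is not an edgeless graph, so tw(G) ≥ 1. Therefore the treewidth is 1.

1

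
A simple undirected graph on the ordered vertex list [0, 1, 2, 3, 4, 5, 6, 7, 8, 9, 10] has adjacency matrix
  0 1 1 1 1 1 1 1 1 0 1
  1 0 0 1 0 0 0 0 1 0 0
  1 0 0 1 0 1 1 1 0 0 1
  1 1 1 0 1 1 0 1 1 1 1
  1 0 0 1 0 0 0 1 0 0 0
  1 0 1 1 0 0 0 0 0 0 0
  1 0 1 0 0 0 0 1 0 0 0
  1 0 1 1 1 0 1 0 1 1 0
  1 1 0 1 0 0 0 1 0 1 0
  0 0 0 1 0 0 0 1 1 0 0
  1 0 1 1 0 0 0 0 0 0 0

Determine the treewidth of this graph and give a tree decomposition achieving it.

Each bag holds 4 vertices, so the decomposition has width 3, which upper-bounds the treewidth. For the lower bound, the 4 vertices {0, 1, 3, 8} are pairwise adjacent, and any tree decomposition puts a clique entirely inside one bag — forcing width ≥ 3. Hence tw(G) = 3 exactly.

Treewidth 3.
Bags: B1 = {0, 3, 4, 7}  B2 = {0, 2, 3, 7}  B3 = {0, 3, 7, 8}  B4 = {0, 2, 3, 5}  B5 = {0, 2, 6, 7}  B6 = {3, 7, 8, 9}  B7 = {0, 1, 3, 8}  B8 = {0, 2, 3, 10}
Tree: B1–B2, B2–B3, B2–B4, B2–B5, B3–B6, B3–B7, B4–B8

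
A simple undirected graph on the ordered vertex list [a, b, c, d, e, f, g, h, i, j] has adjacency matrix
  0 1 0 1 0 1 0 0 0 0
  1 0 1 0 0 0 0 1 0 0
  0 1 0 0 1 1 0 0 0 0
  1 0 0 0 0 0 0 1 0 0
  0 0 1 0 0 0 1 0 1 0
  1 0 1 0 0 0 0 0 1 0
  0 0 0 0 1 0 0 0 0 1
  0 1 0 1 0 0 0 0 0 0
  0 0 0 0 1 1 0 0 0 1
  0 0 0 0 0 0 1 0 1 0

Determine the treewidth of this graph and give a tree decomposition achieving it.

Treewidth 2.
Bags: B1 = {b, d, h}  B2 = {a, b, d}  B3 = {a, b, c}  B4 = {a, c, f}  B5 = {c, e, f}  B6 = {e, f, i}  B7 = {e, g, i}  B8 = {g, i, j}
Tree: B1–B2, B2–B3, B3–B4, B4–B5, B5–B6, B6–B7, B7–B8

Every bag has size at most 3, so the width is 3 − 1 = 2 and tw(G) ≤ 2. Since h–d–a–b–h is a cycle in G, G is not acyclic. Forests are exactly the graphs of treewidth ≤ 1, so tw(G) ≥ 2. Therefore the treewidth is 2.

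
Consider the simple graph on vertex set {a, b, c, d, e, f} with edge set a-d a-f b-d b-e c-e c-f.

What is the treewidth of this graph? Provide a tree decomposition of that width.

Treewidth 2.
Bags: B1 = {b, d, e}  B2 = {a, d, e}  B3 = {a, e, f}  B4 = {c, e, f}
Tree: B1–B2, B2–B3, B3–B4

The largest bag has 3 vertices, giving width 2; this decomposition certifies tw(G) ≤ 2. For the lower bound, G contains the cycle e–b–d–a–f–c–e, so G is not a forest; only forests have treewidth ≤ 1, hence tw(G) ≥ 2. The upper and lower bounds meet at 2, so that is the treewidth.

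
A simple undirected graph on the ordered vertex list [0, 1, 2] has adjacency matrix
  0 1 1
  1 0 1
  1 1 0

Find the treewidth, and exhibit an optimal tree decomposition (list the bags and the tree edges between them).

Treewidth 2.
One such decomposition:
Bags: B1 = {0, 1, 2}
Tree: (single bag)

A single bag containing all 3 vertices is trivially a valid decomposition of width 2. For the lower bound, the 3 vertices {0, 1, 2} are pairwise adjacent, and any tree decomposition puts a clique entirely inside one bag — forcing width ≥ 2. The upper and lower bounds meet at 2, so that is the treewidth.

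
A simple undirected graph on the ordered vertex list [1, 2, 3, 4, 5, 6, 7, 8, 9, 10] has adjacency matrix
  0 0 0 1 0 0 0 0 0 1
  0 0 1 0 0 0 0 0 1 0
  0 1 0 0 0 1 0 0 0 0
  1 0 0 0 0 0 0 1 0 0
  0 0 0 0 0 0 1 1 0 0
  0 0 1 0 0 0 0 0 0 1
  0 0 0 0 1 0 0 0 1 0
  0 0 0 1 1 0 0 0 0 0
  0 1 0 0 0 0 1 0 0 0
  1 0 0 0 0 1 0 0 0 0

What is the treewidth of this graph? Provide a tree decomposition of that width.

Each bag holds 3 vertices, so the decomposition has width 2, which upper-bounds the treewidth. Since 8–5–7–9–2–3–6–10–1–4–8 is a cycle in G, G is not acyclic. Forests are exactly the graphs of treewidth ≤ 1, so tw(G) ≥ 2. The upper and lower bounds meet at 2, so that is the treewidth.

Treewidth 2.
Bags: B1 = {5, 7, 8}  B2 = {7, 8, 9}  B3 = {2, 8, 9}  B4 = {2, 3, 8}  B5 = {3, 6, 8}  B6 = {6, 8, 10}  B7 = {1, 8, 10}  B8 = {1, 4, 8}
Tree: B1–B2, B2–B3, B3–B4, B4–B5, B5–B6, B6–B7, B7–B8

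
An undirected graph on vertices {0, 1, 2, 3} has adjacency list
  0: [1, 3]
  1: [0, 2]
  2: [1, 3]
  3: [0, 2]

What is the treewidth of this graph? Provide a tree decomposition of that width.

Treewidth 2.
One optimal decomposition is:
Bags: B1 = {0, 1, 3}  B2 = {1, 2, 3}
Tree: B1–B2

The largest bag has 3 vertices, giving width 2; this decomposition certifies tw(G) ≤ 2. The edges 1–0–3–2–1 form a cycle, so G is not a tree and its treewidth is at least 2. Hence tw(G) = 2 exactly.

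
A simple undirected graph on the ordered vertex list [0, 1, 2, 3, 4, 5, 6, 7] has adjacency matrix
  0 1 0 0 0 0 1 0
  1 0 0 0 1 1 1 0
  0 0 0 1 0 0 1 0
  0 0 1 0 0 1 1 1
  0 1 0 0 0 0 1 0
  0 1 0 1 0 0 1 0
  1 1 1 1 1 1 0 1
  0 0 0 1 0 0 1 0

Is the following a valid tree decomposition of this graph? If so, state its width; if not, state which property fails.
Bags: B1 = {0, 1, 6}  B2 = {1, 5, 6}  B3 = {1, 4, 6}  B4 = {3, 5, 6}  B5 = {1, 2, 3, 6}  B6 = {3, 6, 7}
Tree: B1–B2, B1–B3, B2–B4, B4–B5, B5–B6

A tree decomposition must satisfy three properties: every vertex lies in some bag; for every edge, both endpoints lie together in some bag; and for every vertex, the bags containing it form a connected subtree. Here bags containing vertex 1 are not connected in the tree, so the decomposition is invalid.

No — bags containing vertex 1 are not connected in the tree.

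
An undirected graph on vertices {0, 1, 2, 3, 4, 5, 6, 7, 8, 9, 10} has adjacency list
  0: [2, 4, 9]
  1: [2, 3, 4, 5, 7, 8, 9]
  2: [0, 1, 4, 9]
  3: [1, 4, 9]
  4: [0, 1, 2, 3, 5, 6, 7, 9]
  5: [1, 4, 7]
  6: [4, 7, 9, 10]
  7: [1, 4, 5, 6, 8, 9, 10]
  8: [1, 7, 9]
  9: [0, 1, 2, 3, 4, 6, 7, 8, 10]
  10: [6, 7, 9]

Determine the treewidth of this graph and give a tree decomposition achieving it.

Treewidth 3.
Bags: B1 = {1, 4, 7, 9}  B2 = {1, 4, 5, 7}  B3 = {1, 7, 8, 9}  B4 = {1, 3, 4, 9}  B5 = {1, 2, 4, 9}  B6 = {4, 6, 7, 9}  B7 = {6, 7, 9, 10}  B8 = {0, 2, 4, 9}
Tree: B1–B2, B1–B3, B1–B4, B1–B5, B1–B6, B6–B7, B5–B8

The largest bag has 4 vertices, giving width 3; this decomposition certifies tw(G) ≤ 3. For the lower bound, the 4 vertices {1, 7, 8, 9} are pairwise adjacent, and any tree decomposition puts a clique entirely inside one bag — forcing width ≥ 3. Hence tw(G) = 3 exactly.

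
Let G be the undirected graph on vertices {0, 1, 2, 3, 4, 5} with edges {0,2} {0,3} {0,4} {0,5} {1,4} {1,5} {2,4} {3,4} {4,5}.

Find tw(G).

A width-2 tree decomposition is:
Bags: B1 = {0, 2, 4}  B2 = {0, 3, 4}  B3 = {0, 4, 5}  B4 = {1, 4, 5}
Tree: B1–B2, B1–B3, B3–B4
The largest bag has 3 vertices, giving width 2; this decomposition certifies tw(G) ≤ 2. On the other hand G contains the 3-clique {0, 2, 4}. A clique must lie in a single bag of any decomposition, so no decomposition can have width below 2. Combining the bounds, tw(G) = 2.

2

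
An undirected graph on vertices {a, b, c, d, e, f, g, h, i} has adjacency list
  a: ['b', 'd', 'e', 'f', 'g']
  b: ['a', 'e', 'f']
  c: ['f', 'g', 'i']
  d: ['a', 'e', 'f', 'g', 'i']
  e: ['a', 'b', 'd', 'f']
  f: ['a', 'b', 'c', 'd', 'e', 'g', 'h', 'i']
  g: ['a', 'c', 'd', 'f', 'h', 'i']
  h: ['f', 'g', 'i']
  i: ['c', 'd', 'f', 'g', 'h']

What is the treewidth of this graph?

3

A width-3 tree decomposition is:
Bags: B1 = {d, f, g, i}  B2 = {f, g, h, i}  B3 = {a, d, f, g}  B4 = {a, d, e, f}  B5 = {c, f, g, i}  B6 = {a, b, e, f}
Tree: B1–B2, B1–B3, B3–B4, B1–B5, B4–B6
The largest bag has 4 vertices, giving width 3; this decomposition certifies tw(G) ≤ 3. Conversely, {a, d, f, g} is a clique of size 4, and the vertices of any clique must share a bag in every tree decomposition; so some bag has ≥ 4 vertices and tw(G) ≥ 3. The upper and lower bounds meet at 3, so that is the treewidth.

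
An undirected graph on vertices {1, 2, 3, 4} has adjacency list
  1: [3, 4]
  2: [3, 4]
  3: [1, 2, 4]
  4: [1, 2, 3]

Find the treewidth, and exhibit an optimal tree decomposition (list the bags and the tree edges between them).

Treewidth 2.
One optimal decomposition is:
Bags: B1 = {1, 3, 4}  B2 = {2, 3, 4}
Tree: B1–B2

Each bag holds 3 vertices, so the decomposition has width 2, which upper-bounds the treewidth. Conversely, {1, 3, 4} is a clique of size 3, and the vertices of any clique must share a bag in every tree decomposition; so some bag has ≥ 3 vertices and tw(G) ≥ 2. The upper and lower bounds meet at 2, so that is the treewidth.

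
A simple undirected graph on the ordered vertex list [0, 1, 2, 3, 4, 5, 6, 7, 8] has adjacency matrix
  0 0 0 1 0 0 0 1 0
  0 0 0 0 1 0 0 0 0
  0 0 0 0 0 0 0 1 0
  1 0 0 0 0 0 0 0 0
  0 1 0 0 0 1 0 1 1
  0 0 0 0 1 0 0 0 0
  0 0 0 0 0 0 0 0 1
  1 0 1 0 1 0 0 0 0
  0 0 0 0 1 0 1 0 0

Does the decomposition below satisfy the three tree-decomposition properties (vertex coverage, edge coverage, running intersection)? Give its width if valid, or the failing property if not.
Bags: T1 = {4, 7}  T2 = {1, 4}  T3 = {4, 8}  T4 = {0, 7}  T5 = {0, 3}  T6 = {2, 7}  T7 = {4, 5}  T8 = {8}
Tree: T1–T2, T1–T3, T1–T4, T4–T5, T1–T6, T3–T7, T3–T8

No — vertex 6 appears in no bag.

A tree decomposition must satisfy three properties: every vertex lies in some bag; for every edge, both endpoints lie together in some bag; and for every vertex, the bags containing it form a connected subtree. Here vertex 6 appears in no bag, so the decomposition is invalid.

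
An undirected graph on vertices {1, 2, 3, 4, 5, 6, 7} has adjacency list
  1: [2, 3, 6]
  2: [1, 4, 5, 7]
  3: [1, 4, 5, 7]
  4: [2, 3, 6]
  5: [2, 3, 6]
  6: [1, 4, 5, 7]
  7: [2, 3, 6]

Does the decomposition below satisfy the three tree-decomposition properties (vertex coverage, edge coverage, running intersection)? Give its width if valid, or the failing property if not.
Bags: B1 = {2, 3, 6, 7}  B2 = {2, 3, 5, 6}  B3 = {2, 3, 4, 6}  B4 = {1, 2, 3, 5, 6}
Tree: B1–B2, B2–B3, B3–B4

No — bags containing vertex 5 are not connected in the tree.

A tree decomposition must satisfy three properties: every vertex lies in some bag; for every edge, both endpoints lie together in some bag; and for every vertex, the bags containing it form a connected subtree. Here bags containing vertex 5 are not connected in the tree, so the decomposition is invalid.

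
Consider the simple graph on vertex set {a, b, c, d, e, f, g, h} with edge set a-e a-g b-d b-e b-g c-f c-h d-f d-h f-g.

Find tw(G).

A width-2 tree decomposition is:
Bags: B1 = {a, e, g}  B2 = {b, e, g}  B3 = {b, f, g}  B4 = {b, d, f}  B5 = {c, d, f}  B6 = {c, d, h}
Tree: B1–B2, B2–B3, B3–B4, B4–B5, B5–B6
Each bag holds 3 vertices, so the decomposition has width 2, which upper-bounds the treewidth. For the lower bound, G contains the cycle a–e–b–g–a, so G is not a forest; only forests have treewidth ≤ 1, hence tw(G) ≥ 2. Therefore the treewidth is 2.

2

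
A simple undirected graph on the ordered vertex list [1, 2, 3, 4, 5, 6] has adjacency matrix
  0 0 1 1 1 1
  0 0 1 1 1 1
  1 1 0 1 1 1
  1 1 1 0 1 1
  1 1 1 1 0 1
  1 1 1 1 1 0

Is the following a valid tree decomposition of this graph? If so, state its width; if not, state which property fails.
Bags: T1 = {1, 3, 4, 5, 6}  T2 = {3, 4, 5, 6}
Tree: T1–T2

A tree decomposition must satisfy three properties: every vertex lies in some bag; for every edge, both endpoints lie together in some bag; and for every vertex, the bags containing it form a connected subtree. Here vertex 2 appears in no bag, so the decomposition is invalid.

No — vertex 2 appears in no bag.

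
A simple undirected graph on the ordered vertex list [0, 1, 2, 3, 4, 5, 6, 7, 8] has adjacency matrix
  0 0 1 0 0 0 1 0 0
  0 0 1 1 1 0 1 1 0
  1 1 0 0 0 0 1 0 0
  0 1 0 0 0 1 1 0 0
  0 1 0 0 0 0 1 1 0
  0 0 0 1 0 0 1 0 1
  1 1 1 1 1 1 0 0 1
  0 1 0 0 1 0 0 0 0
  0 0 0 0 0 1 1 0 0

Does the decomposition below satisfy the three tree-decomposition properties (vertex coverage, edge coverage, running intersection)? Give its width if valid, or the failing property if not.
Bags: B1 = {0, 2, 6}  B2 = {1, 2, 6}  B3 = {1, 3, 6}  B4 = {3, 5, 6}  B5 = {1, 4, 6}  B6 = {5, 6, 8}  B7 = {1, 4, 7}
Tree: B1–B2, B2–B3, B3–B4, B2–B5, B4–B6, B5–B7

Vertex coverage: the bags together contain {0, 1, 2, 3, 4, 5, 6, 7, 8}, the full vertex set. Edge coverage: each edge of G has both endpoints in at least one bag. Running intersection: for every vertex, the bags containing it form a connected subtree. All three properties hold, so this is a valid tree decomposition of width max|bag| − 1 = 2, and hence tw(G) ≤ 2.

Yes; width 2.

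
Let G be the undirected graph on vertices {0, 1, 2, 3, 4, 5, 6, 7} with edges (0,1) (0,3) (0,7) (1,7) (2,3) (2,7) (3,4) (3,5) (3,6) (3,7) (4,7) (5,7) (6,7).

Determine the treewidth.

2

A width-2 tree decomposition is:
Bags: B1 = {3, 4, 7}  B2 = {3, 6, 7}  B3 = {0, 3, 7}  B4 = {0, 1, 7}  B5 = {3, 5, 7}  B6 = {2, 3, 7}
Tree: B1–B2, B2–B3, B3–B4, B3–B5, B1–B6
Every bag has size at most 3, so the width is 3 − 1 = 2 and tw(G) ≤ 2. Conversely, {0, 1, 7} is a clique of size 3, and the vertices of any clique must share a bag in every tree decomposition; so some bag has ≥ 3 vertices and tw(G) ≥ 2. Hence tw(G) = 2 exactly.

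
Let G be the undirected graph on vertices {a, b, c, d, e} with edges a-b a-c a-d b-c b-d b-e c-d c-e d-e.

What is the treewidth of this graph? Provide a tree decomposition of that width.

Treewidth 3.
One such decomposition:
Bags: B1 = {a, b, c, d}  B2 = {b, c, d, e}
Tree: B1–B2

The largest bag has 4 vertices, giving width 3; this decomposition certifies tw(G) ≤ 3. On the other hand G contains the 4-clique {b, c, d, e}. A clique must lie in a single bag of any decomposition, so no decomposition can have width below 3. Combining the bounds, tw(G) = 3.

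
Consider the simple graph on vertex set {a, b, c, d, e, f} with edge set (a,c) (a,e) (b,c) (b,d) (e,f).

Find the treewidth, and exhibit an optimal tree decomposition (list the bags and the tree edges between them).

Treewidth 1.
One such decomposition:
Bags: B1 = {e, f}  B2 = {a, e}  B3 = {a, c}  B4 = {b, c}  B5 = {b, d}
Tree: B1–B2, B2–B3, B3–B4, B4–B5

The largest bag has 2 vertices, giving width 1; this decomposition certifies tw(G) ≤ 1. G has an edge, so its treewidth is at least 1. Hence tw(G) = 1 exactly.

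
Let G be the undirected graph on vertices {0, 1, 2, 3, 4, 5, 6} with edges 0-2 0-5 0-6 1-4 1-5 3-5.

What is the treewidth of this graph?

1

A width-1 tree decomposition is:
Bags: B1 = {0, 5}  B2 = {0, 2}  B3 = {0, 6}  B4 = {1, 5}  B5 = {1, 4}  B6 = {3, 5}
Tree: B1–B2, B1–B3, B1–B4, B4–B5, B1–B6
Each bag holds 2 vertices, so the decomposition has width 1, which upper-bounds the treewidth. G has an edge, so its treewidth is at least 1. Hence tw(G) = 1 exactly.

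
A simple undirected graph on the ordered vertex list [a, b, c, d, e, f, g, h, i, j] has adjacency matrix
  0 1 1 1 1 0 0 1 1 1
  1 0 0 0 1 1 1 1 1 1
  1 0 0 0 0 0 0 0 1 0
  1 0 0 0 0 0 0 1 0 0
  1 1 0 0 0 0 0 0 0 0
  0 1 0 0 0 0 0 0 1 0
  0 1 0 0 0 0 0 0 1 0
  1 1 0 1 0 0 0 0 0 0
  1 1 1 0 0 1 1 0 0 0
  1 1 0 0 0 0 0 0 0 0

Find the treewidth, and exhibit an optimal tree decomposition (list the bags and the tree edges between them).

Each bag holds 3 vertices, so the decomposition has width 2, which upper-bounds the treewidth. For the lower bound, the 3 vertices {a, d, h} are pairwise adjacent, and any tree decomposition puts a clique entirely inside one bag — forcing width ≥ 2. Hence tw(G) = 2 exactly.

Treewidth 2.
One optimal decomposition is:
Bags: B1 = {b, f, i}  B2 = {a, b, i}  B3 = {a, b, h}  B4 = {a, b, e}  B5 = {a, b, j}  B6 = {b, g, i}  B7 = {a, c, i}  B8 = {a, d, h}
Tree: B1–B2, B2–B3, B2–B4, B3–B5, B1–B6, B2–B7, B3–B8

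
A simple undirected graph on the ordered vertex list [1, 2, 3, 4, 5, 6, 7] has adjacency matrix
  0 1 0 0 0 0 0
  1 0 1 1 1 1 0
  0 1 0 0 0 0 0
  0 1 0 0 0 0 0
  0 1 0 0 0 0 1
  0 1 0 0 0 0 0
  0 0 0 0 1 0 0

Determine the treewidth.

A width-1 tree decomposition is:
Bags: B1 = {2, 3}  B2 = {1, 2}  B3 = {2, 6}  B4 = {2, 4}  B5 = {2, 5}  B6 = {5, 7}
Tree: B1–B2, B2–B3, B1–B4, B3–B5, B5–B6
Every bag has size at most 2, so the width is 2 − 1 = 1 and tw(G) ≤ 1. G has an edge, so its treewidth is at least 1. The upper and lower bounds meet at 1, so that is the treewidth.

1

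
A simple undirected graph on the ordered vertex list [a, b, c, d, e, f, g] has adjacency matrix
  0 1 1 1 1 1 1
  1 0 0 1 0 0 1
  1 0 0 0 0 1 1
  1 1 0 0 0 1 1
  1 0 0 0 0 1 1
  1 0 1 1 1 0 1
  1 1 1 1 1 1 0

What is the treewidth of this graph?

A width-3 tree decomposition is:
Bags: B1 = {a, b, d, g}  B2 = {a, d, f, g}  B3 = {a, e, f, g}  B4 = {a, c, f, g}
Tree: B1–B2, B2–B3, B3–B4
The largest bag has 4 vertices, giving width 3; this decomposition certifies tw(G) ≤ 3. Conversely, {a, d, f, g} is a clique of size 4, and the vertices of any clique must share a bag in every tree decomposition; so some bag has ≥ 4 vertices and tw(G) ≥ 3. The upper and lower bounds meet at 3, so that is the treewidth.

3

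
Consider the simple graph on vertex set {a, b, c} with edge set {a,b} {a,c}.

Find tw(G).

A width-1 tree decomposition is:
Bags: B1 = {a, c}  B2 = {a, b}
Tree: B1–B2
Each bag holds 2 vertices, so the decomposition has width 1, which upper-bounds the treewidth. Since G has at least one edge (e.g. c–a), it is not an edgeless graph, so tw(G) ≥ 1. Hence tw(G) = 1 exactly.

1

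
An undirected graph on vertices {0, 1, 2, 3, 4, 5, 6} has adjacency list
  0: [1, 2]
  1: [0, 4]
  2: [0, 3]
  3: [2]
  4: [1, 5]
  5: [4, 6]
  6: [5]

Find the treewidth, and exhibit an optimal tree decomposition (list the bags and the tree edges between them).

Every bag has size at most 2, so the width is 2 − 1 = 1 and tw(G) ≤ 1. G has an edge, so its treewidth is at least 1. The upper and lower bounds meet at 1, so that is the treewidth.

Treewidth 1.
Bags: B1 = {2, 3}  B2 = {0, 2}  B3 = {0, 1}  B4 = {1, 4}  B5 = {4, 5}  B6 = {5, 6}
Tree: B1–B2, B2–B3, B3–B4, B4–B5, B5–B6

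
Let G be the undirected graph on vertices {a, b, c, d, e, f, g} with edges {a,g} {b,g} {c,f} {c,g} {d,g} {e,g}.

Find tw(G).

A width-1 tree decomposition is:
Bags: B1 = {c, g}  B2 = {b, g}  B3 = {d, g}  B4 = {a, g}  B5 = {e, g}  B6 = {c, f}
Tree: B1–B2, B2–B3, B2–B4, B3–B5, B1–B6
The largest bag has 2 vertices, giving width 1; this decomposition certifies tw(G) ≤ 1. Since G has at least one edge (e.g. g–c), it is not an edgeless graph, so tw(G) ≥ 1. Combining the bounds, tw(G) = 1.

1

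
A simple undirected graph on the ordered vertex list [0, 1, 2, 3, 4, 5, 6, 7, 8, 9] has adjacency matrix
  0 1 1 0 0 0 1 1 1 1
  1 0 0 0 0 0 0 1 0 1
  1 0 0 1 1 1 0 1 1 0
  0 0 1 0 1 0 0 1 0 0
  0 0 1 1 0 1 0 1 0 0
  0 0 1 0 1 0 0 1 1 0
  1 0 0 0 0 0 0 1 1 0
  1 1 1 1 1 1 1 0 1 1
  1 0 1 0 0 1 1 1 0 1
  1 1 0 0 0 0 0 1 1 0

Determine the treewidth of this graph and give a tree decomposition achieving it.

Treewidth 3.
One optimal decomposition is:
Bags: B1 = {0, 2, 7, 8}  B2 = {2, 5, 7, 8}  B3 = {2, 4, 5, 7}  B4 = {0, 7, 8, 9}  B5 = {0, 1, 7, 9}  B6 = {2, 3, 4, 7}  B7 = {0, 6, 7, 8}
Tree: B1–B2, B2–B3, B1–B4, B4–B5, B3–B6, B4–B7

Every bag has size at most 4, so the width is 4 − 1 = 3 and tw(G) ≤ 3. On the other hand G contains the 4-clique {0, 7, 8, 9}. A clique must lie in a single bag of any decomposition, so no decomposition can have width below 3. The upper and lower bounds meet at 3, so that is the treewidth.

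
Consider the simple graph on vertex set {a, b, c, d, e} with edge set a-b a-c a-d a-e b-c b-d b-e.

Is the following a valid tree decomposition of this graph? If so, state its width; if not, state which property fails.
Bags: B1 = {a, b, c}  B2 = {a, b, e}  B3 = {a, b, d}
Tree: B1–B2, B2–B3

Yes; width 2.

Vertex coverage: the bags together contain {a, b, c, d, e}, the full vertex set. Edge coverage: each edge of G has both endpoints in at least one bag. Running intersection: for every vertex, the bags containing it form a connected subtree. All three properties hold, so this is a valid tree decomposition of width max|bag| − 1 = 2, and hence tw(G) ≤ 2.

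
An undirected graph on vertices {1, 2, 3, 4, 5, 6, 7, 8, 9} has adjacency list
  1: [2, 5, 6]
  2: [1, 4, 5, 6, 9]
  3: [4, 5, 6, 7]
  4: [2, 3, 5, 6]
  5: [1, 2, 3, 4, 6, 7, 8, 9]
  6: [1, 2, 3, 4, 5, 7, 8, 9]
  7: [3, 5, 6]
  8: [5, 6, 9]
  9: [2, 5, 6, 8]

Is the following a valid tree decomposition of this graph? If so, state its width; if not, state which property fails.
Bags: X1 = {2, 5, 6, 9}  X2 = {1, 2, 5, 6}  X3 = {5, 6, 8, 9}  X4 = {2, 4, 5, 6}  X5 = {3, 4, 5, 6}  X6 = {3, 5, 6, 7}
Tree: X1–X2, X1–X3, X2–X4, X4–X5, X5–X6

Yes; width 3.

Vertex coverage: the bags together contain {1, 2, 3, 4, 5, 6, 7, 8, 9}, the full vertex set. Edge coverage: each edge of G has both endpoints in at least one bag. Running intersection: for every vertex, the bags containing it form a connected subtree. All three properties hold, so this is a valid tree decomposition of width max|bag| − 1 = 3, and hence tw(G) ≤ 3.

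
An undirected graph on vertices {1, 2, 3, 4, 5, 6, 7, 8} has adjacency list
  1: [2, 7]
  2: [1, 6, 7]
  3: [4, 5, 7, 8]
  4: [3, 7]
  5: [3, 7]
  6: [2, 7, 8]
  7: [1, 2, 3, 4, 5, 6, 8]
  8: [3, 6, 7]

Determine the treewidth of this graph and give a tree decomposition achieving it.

The largest bag has 3 vertices, giving width 2; this decomposition certifies tw(G) ≤ 2. On the other hand G contains the 3-clique {1, 2, 7}. A clique must lie in a single bag of any decomposition, so no decomposition can have width below 2. Therefore the treewidth is 2.

Treewidth 2.
Bags: B1 = {3, 7, 8}  B2 = {6, 7, 8}  B3 = {3, 5, 7}  B4 = {2, 6, 7}  B5 = {1, 2, 7}  B6 = {3, 4, 7}
Tree: B1–B2, B1–B3, B2–B4, B4–B5, B1–B6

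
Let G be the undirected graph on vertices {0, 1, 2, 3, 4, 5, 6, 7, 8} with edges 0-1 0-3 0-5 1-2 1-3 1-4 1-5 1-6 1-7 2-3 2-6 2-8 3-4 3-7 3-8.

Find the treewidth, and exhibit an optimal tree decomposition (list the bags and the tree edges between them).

Each bag holds 3 vertices, so the decomposition has width 2, which upper-bounds the treewidth. For the lower bound, the 3 vertices {2, 3, 8} are pairwise adjacent, and any tree decomposition puts a clique entirely inside one bag — forcing width ≥ 2. Combining the bounds, tw(G) = 2.

Treewidth 2.
Bags: B1 = {0, 1, 3}  B2 = {1, 2, 3}  B3 = {1, 2, 6}  B4 = {0, 1, 5}  B5 = {2, 3, 8}  B6 = {1, 3, 7}  B7 = {1, 3, 4}
Tree: B1–B2, B2–B3, B1–B4, B2–B5, B1–B6, B2–B7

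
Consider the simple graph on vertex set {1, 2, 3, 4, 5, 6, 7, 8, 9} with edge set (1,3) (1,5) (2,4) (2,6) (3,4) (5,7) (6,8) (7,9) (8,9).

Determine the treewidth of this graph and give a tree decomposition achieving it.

Each bag holds 3 vertices, so the decomposition has width 2, which upper-bounds the treewidth. For the lower bound, G contains the cycle 1–3–4–2–6–8–9–7–5–1, so G is not a forest; only forests have treewidth ≤ 1, hence tw(G) ≥ 2. The upper and lower bounds meet at 2, so that is the treewidth.

Treewidth 2.
One optimal decomposition is:
Bags: B1 = {1, 3, 4}  B2 = {1, 2, 4}  B3 = {1, 2, 6}  B4 = {1, 6, 8}  B5 = {1, 8, 9}  B6 = {1, 7, 9}  B7 = {1, 5, 7}
Tree: B1–B2, B2–B3, B3–B4, B4–B5, B5–B6, B6–B7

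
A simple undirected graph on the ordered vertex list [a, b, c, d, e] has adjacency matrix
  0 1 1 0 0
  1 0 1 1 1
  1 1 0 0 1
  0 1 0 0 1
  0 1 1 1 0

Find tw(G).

A width-2 tree decomposition is:
Bags: B1 = {a, b, c}  B2 = {b, c, e}  B3 = {b, d, e}
Tree: B1–B2, B2–B3
Every bag has size at most 3, so the width is 3 − 1 = 2 and tw(G) ≤ 2. Conversely, {b, d, e} is a clique of size 3, and the vertices of any clique must share a bag in every tree decomposition; so some bag has ≥ 3 vertices and tw(G) ≥ 2. Combining the bounds, tw(G) = 2.

2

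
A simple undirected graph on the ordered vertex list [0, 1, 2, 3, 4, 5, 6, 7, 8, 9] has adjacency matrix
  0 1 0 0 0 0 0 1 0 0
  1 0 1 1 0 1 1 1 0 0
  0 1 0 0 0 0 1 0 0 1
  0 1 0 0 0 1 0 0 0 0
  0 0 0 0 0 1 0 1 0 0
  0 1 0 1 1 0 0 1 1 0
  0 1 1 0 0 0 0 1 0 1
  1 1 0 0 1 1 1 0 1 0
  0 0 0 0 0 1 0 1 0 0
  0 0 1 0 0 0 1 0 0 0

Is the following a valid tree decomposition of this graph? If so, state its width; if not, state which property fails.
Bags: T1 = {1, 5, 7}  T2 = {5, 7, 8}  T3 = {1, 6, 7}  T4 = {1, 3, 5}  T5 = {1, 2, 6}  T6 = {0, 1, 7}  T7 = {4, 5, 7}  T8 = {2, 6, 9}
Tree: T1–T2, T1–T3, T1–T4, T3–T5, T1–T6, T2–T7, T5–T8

Vertex coverage: the bags together contain {0, 1, 2, 3, 4, 5, 6, 7, 8, 9}, the full vertex set. Edge coverage: each edge of G has both endpoints in at least one bag. Running intersection: for every vertex, the bags containing it form a connected subtree. All three properties hold, so this is a valid tree decomposition of width max|bag| − 1 = 2, and hence tw(G) ≤ 2.

Yes; width 2.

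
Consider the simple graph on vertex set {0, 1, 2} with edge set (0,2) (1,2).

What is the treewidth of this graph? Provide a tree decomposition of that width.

Treewidth 1.
One such decomposition:
Bags: B1 = {1, 2}  B2 = {0, 2}
Tree: B1–B2

The largest bag has 2 vertices, giving width 1; this decomposition certifies tw(G) ≤ 1. G has an edge, so its treewidth is at least 1. The upper and lower bounds meet at 1, so that is the treewidth.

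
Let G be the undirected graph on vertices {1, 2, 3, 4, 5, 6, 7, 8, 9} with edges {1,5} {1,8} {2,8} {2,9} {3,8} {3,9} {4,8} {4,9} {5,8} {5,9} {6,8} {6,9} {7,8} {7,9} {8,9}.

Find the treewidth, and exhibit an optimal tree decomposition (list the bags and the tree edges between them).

Treewidth 2.
Bags: B1 = {7, 8, 9}  B2 = {3, 8, 9}  B3 = {4, 8, 9}  B4 = {6, 8, 9}  B5 = {5, 8, 9}  B6 = {1, 5, 8}  B7 = {2, 8, 9}
Tree: B1–B2, B2–B3, B1–B4, B1–B5, B5–B6, B5–B7

The largest bag has 3 vertices, giving width 2; this decomposition certifies tw(G) ≤ 2. For the lower bound, the 3 vertices {1, 5, 8} are pairwise adjacent, and any tree decomposition puts a clique entirely inside one bag — forcing width ≥ 2. Hence tw(G) = 2 exactly.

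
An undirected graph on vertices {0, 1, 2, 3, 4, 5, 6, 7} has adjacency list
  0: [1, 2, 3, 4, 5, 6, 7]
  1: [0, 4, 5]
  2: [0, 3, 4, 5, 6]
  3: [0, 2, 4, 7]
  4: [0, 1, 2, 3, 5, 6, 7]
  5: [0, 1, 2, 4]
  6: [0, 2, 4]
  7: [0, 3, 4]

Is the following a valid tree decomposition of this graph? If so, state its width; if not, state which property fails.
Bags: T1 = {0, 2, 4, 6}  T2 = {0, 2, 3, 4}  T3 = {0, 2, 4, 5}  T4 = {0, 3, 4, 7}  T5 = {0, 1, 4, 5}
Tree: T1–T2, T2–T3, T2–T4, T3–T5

Yes; width 3.

Vertex coverage: the bags together contain {0, 1, 2, 3, 4, 5, 6, 7}, the full vertex set. Edge coverage: each edge of G has both endpoints in at least one bag. Running intersection: for every vertex, the bags containing it form a connected subtree. All three properties hold, so this is a valid tree decomposition of width max|bag| − 1 = 3, and hence tw(G) ≤ 3.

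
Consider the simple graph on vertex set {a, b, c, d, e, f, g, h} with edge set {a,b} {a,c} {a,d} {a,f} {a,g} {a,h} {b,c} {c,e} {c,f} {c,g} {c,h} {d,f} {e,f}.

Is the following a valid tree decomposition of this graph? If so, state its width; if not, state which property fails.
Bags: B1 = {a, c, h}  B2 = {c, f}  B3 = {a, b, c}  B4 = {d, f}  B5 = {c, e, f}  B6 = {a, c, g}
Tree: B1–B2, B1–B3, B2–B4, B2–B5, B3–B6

A tree decomposition must satisfy three properties: every vertex lies in some bag; for every edge, both endpoints lie together in some bag; and for every vertex, the bags containing it form a connected subtree. Here edge (a,f) lies in no bag, so the decomposition is invalid.

No — edge (a,f) lies in no bag.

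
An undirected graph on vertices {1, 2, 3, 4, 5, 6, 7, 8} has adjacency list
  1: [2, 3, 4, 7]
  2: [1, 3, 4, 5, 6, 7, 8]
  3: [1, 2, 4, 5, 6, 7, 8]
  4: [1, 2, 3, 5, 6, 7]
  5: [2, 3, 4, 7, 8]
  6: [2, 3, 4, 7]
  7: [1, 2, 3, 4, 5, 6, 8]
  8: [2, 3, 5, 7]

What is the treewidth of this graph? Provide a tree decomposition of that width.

Treewidth 4.
Bags: B1 = {1, 2, 3, 4, 7}  B2 = {2, 3, 4, 5, 7}  B3 = {2, 3, 5, 7, 8}  B4 = {2, 3, 4, 6, 7}
Tree: B1–B2, B2–B3, B2–B4

Every bag has size at most 5, so the width is 5 − 1 = 4 and tw(G) ≤ 4. For the lower bound, the 5 vertices {2, 3, 5, 7, 8} are pairwise adjacent, and any tree decomposition puts a clique entirely inside one bag — forcing width ≥ 4. The upper and lower bounds meet at 4, so that is the treewidth.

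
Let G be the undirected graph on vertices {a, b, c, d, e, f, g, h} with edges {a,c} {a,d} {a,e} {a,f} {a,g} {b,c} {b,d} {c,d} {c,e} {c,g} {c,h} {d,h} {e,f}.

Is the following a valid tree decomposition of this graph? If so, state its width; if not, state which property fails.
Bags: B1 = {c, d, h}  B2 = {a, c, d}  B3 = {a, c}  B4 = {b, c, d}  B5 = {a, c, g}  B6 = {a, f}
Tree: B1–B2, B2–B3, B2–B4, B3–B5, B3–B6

No — vertex e appears in no bag.

A tree decomposition must satisfy three properties: every vertex lies in some bag; for every edge, both endpoints lie together in some bag; and for every vertex, the bags containing it form a connected subtree. Here vertex e appears in no bag, so the decomposition is invalid.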